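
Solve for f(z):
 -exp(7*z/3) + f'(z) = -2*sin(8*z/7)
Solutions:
 f(z) = C1 + 3*exp(7*z/3)/7 + 7*cos(8*z/7)/4


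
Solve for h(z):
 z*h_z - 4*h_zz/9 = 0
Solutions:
 h(z) = C1 + C2*erfi(3*sqrt(2)*z/4)


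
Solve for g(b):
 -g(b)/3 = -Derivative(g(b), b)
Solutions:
 g(b) = C1*exp(b/3)


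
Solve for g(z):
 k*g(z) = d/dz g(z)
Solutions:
 g(z) = C1*exp(k*z)


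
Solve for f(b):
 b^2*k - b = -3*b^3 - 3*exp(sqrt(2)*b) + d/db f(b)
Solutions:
 f(b) = C1 + 3*b^4/4 + b^3*k/3 - b^2/2 + 3*sqrt(2)*exp(sqrt(2)*b)/2


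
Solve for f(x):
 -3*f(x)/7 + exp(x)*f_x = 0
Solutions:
 f(x) = C1*exp(-3*exp(-x)/7)


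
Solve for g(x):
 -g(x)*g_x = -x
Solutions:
 g(x) = -sqrt(C1 + x^2)
 g(x) = sqrt(C1 + x^2)


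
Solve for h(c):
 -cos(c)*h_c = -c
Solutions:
 h(c) = C1 + Integral(c/cos(c), c)


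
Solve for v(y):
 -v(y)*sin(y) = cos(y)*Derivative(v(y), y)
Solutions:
 v(y) = C1*cos(y)


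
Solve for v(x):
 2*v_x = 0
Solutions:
 v(x) = C1


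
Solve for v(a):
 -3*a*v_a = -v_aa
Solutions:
 v(a) = C1 + C2*erfi(sqrt(6)*a/2)


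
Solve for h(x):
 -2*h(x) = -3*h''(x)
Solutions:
 h(x) = C1*exp(-sqrt(6)*x/3) + C2*exp(sqrt(6)*x/3)


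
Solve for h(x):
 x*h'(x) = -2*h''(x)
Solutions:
 h(x) = C1 + C2*erf(x/2)


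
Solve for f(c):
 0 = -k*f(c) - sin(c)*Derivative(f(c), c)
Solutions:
 f(c) = C1*exp(k*(-log(cos(c) - 1) + log(cos(c) + 1))/2)


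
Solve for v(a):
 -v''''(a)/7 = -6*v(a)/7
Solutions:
 v(a) = C1*exp(-6^(1/4)*a) + C2*exp(6^(1/4)*a) + C3*sin(6^(1/4)*a) + C4*cos(6^(1/4)*a)


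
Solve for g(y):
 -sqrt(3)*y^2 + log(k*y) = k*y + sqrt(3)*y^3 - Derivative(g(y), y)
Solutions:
 g(y) = C1 + k*y^2/2 + sqrt(3)*y^4/4 + sqrt(3)*y^3/3 - y*log(k*y) + y


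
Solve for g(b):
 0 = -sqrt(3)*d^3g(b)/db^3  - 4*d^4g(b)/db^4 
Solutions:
 g(b) = C1 + C2*b + C3*b^2 + C4*exp(-sqrt(3)*b/4)


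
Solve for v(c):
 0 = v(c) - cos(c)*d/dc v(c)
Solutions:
 v(c) = C1*sqrt(sin(c) + 1)/sqrt(sin(c) - 1)


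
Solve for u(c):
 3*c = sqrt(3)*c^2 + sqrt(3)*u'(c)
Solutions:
 u(c) = C1 - c^3/3 + sqrt(3)*c^2/2


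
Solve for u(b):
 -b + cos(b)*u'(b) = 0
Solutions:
 u(b) = C1 + Integral(b/cos(b), b)


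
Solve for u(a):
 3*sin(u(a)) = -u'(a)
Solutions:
 u(a) = -acos((-C1 - exp(6*a))/(C1 - exp(6*a))) + 2*pi
 u(a) = acos((-C1 - exp(6*a))/(C1 - exp(6*a)))


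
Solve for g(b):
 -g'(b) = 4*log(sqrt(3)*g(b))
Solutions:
 Integral(1/(2*log(_y) + log(3)), (_y, g(b)))/2 = C1 - b


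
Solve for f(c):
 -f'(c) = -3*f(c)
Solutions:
 f(c) = C1*exp(3*c)


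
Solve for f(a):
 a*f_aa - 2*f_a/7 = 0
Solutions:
 f(a) = C1 + C2*a^(9/7)


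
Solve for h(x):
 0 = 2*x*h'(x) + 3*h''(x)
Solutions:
 h(x) = C1 + C2*erf(sqrt(3)*x/3)


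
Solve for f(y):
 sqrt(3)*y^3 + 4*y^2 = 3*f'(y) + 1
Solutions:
 f(y) = C1 + sqrt(3)*y^4/12 + 4*y^3/9 - y/3


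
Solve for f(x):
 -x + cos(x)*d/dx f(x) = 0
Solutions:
 f(x) = C1 + Integral(x/cos(x), x)


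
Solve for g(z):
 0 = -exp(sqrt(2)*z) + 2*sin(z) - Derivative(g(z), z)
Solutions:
 g(z) = C1 - sqrt(2)*exp(sqrt(2)*z)/2 - 2*cos(z)


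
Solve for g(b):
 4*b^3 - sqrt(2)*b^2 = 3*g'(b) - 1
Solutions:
 g(b) = C1 + b^4/3 - sqrt(2)*b^3/9 + b/3


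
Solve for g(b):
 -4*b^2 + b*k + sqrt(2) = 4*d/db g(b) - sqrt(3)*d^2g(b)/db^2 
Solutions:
 g(b) = C1 + C2*exp(4*sqrt(3)*b/3) - b^3/3 + b^2*k/8 - sqrt(3)*b^2/4 + sqrt(3)*b*k/16 - 3*b/8 + sqrt(2)*b/4


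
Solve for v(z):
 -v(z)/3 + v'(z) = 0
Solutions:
 v(z) = C1*exp(z/3)


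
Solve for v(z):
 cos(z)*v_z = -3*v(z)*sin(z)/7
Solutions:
 v(z) = C1*cos(z)^(3/7)


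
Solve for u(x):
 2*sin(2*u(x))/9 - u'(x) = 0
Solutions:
 -2*x/9 + log(cos(2*u(x)) - 1)/4 - log(cos(2*u(x)) + 1)/4 = C1


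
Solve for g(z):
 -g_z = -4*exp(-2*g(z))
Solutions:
 g(z) = log(-sqrt(C1 + 8*z))
 g(z) = log(C1 + 8*z)/2


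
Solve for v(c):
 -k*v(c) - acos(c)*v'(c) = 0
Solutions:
 v(c) = C1*exp(-k*Integral(1/acos(c), c))


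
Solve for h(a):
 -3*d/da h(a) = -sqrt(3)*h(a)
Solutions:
 h(a) = C1*exp(sqrt(3)*a/3)


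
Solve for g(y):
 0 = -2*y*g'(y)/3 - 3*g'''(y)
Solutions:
 g(y) = C1 + Integral(C2*airyai(-6^(1/3)*y/3) + C3*airybi(-6^(1/3)*y/3), y)


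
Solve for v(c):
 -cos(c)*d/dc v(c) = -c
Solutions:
 v(c) = C1 + Integral(c/cos(c), c)


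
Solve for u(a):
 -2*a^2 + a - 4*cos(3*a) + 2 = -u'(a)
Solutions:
 u(a) = C1 + 2*a^3/3 - a^2/2 - 2*a + 4*sin(3*a)/3


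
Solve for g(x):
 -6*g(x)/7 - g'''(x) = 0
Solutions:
 g(x) = C3*exp(-6^(1/3)*7^(2/3)*x/7) + (C1*sin(2^(1/3)*3^(5/6)*7^(2/3)*x/14) + C2*cos(2^(1/3)*3^(5/6)*7^(2/3)*x/14))*exp(6^(1/3)*7^(2/3)*x/14)


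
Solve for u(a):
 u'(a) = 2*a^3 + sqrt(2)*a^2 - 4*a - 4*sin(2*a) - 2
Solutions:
 u(a) = C1 + a^4/2 + sqrt(2)*a^3/3 - 2*a^2 - 2*a + 2*cos(2*a)


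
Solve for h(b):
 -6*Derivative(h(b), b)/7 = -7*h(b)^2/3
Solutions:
 h(b) = -18/(C1 + 49*b)


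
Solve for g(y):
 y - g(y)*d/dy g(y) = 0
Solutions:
 g(y) = -sqrt(C1 + y^2)
 g(y) = sqrt(C1 + y^2)


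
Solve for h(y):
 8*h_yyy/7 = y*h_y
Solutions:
 h(y) = C1 + Integral(C2*airyai(7^(1/3)*y/2) + C3*airybi(7^(1/3)*y/2), y)


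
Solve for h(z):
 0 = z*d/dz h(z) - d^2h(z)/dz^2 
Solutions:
 h(z) = C1 + C2*erfi(sqrt(2)*z/2)


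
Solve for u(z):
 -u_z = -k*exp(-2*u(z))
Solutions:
 u(z) = log(-sqrt(C1 + 2*k*z))
 u(z) = log(C1 + 2*k*z)/2


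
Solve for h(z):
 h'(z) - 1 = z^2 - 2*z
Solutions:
 h(z) = C1 + z^3/3 - z^2 + z


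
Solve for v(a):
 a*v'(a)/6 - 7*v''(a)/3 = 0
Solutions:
 v(a) = C1 + C2*erfi(sqrt(7)*a/14)


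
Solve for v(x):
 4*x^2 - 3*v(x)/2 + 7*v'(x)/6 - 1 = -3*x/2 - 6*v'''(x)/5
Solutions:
 v(x) = C1*exp(15^(1/3)*x*(-(243 + sqrt(64194))^(1/3) + 7*15^(1/3)/(243 + sqrt(64194))^(1/3))/36)*sin(3^(1/6)*5^(1/3)*x*(21*5^(1/3)/(243 + sqrt(64194))^(1/3) + 3^(2/3)*(243 + sqrt(64194))^(1/3))/36) + C2*exp(15^(1/3)*x*(-(243 + sqrt(64194))^(1/3) + 7*15^(1/3)/(243 + sqrt(64194))^(1/3))/36)*cos(3^(1/6)*5^(1/3)*x*(21*5^(1/3)/(243 + sqrt(64194))^(1/3) + 3^(2/3)*(243 + sqrt(64194))^(1/3))/36) + C3*exp(-15^(1/3)*x*(-(243 + sqrt(64194))^(1/3) + 7*15^(1/3)/(243 + sqrt(64194))^(1/3))/18) + 8*x^2/3 + 139*x/27 + 811/243


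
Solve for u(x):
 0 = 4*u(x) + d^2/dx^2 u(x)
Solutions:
 u(x) = C1*sin(2*x) + C2*cos(2*x)


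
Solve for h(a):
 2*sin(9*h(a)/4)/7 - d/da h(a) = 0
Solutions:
 -2*a/7 + 2*log(cos(9*h(a)/4) - 1)/9 - 2*log(cos(9*h(a)/4) + 1)/9 = C1


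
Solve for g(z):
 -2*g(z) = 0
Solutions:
 g(z) = 0


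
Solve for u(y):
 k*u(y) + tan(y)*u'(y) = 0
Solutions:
 u(y) = C1*exp(-k*log(sin(y)))


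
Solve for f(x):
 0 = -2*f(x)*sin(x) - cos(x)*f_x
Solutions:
 f(x) = C1*cos(x)^2


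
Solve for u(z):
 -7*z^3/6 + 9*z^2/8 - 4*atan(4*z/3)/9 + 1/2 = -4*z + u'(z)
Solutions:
 u(z) = C1 - 7*z^4/24 + 3*z^3/8 + 2*z^2 - 4*z*atan(4*z/3)/9 + z/2 + log(16*z^2 + 9)/6


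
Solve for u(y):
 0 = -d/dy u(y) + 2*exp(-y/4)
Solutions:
 u(y) = C1 - 8*exp(-y/4)


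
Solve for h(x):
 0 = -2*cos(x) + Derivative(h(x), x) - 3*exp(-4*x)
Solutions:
 h(x) = C1 + 2*sin(x) - 3*exp(-4*x)/4


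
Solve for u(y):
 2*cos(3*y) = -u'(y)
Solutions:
 u(y) = C1 - 2*sin(3*y)/3


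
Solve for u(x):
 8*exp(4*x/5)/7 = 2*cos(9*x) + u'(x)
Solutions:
 u(x) = C1 + 10*exp(4*x/5)/7 - 2*sin(9*x)/9


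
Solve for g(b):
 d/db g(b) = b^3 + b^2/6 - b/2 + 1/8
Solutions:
 g(b) = C1 + b^4/4 + b^3/18 - b^2/4 + b/8


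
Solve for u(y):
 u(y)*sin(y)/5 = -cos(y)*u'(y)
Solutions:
 u(y) = C1*cos(y)^(1/5)


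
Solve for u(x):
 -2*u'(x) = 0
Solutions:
 u(x) = C1


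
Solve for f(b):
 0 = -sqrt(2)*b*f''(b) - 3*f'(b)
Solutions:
 f(b) = C1 + C2*b^(1 - 3*sqrt(2)/2)


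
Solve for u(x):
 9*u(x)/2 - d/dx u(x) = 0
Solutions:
 u(x) = C1*exp(9*x/2)


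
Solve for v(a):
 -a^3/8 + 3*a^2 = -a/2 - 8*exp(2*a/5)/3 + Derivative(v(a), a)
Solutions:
 v(a) = C1 - a^4/32 + a^3 + a^2/4 + 20*exp(2*a/5)/3


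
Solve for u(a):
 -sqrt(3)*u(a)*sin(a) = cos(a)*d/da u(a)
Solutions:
 u(a) = C1*cos(a)^(sqrt(3))


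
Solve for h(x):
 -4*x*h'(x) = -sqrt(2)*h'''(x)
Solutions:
 h(x) = C1 + Integral(C2*airyai(sqrt(2)*x) + C3*airybi(sqrt(2)*x), x)


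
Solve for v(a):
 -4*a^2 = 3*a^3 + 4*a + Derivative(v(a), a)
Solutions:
 v(a) = C1 - 3*a^4/4 - 4*a^3/3 - 2*a^2


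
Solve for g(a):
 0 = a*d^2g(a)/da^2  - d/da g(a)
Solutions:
 g(a) = C1 + C2*a^2


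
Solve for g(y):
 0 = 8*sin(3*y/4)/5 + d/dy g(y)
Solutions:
 g(y) = C1 + 32*cos(3*y/4)/15


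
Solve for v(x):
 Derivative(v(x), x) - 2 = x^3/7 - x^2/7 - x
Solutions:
 v(x) = C1 + x^4/28 - x^3/21 - x^2/2 + 2*x


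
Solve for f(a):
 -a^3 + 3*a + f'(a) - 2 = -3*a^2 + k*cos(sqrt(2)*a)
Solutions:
 f(a) = C1 + a^4/4 - a^3 - 3*a^2/2 + 2*a + sqrt(2)*k*sin(sqrt(2)*a)/2


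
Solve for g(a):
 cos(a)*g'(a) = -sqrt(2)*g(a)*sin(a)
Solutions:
 g(a) = C1*cos(a)^(sqrt(2))


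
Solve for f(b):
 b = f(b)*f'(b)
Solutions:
 f(b) = -sqrt(C1 + b^2)
 f(b) = sqrt(C1 + b^2)


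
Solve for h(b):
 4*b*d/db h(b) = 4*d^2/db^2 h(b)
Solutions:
 h(b) = C1 + C2*erfi(sqrt(2)*b/2)


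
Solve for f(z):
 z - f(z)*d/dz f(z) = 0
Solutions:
 f(z) = -sqrt(C1 + z^2)
 f(z) = sqrt(C1 + z^2)


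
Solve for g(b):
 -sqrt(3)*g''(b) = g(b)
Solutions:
 g(b) = C1*sin(3^(3/4)*b/3) + C2*cos(3^(3/4)*b/3)


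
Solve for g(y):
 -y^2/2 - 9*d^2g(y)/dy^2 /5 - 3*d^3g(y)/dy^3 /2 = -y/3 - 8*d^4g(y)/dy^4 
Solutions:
 g(y) = C1 + C2*y + C3*exp(3*y*(5 - sqrt(665))/160) + C4*exp(3*y*(5 + sqrt(665))/160) - 5*y^4/216 + 35*y^3/324 - 325*y^2/216


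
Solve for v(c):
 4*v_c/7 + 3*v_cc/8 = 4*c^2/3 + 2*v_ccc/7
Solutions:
 v(c) = C1 + C2*exp(c*(21 - sqrt(2489))/32) + C3*exp(c*(21 + sqrt(2489))/32) + 7*c^3/9 - 49*c^2/32 + 6671*c/1536


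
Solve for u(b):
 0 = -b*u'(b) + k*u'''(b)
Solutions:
 u(b) = C1 + Integral(C2*airyai(b*(1/k)^(1/3)) + C3*airybi(b*(1/k)^(1/3)), b)


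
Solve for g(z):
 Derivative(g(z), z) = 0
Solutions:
 g(z) = C1


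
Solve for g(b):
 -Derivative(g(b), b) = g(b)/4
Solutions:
 g(b) = C1*exp(-b/4)


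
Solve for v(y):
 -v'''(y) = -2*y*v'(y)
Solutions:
 v(y) = C1 + Integral(C2*airyai(2^(1/3)*y) + C3*airybi(2^(1/3)*y), y)


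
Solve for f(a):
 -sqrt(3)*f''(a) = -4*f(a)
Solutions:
 f(a) = C1*exp(-2*3^(3/4)*a/3) + C2*exp(2*3^(3/4)*a/3)


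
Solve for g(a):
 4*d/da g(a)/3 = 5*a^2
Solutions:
 g(a) = C1 + 5*a^3/4


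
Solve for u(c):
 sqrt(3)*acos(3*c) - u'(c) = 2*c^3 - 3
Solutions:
 u(c) = C1 - c^4/2 + 3*c + sqrt(3)*(c*acos(3*c) - sqrt(1 - 9*c^2)/3)


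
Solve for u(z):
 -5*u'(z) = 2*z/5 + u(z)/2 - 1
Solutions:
 u(z) = C1*exp(-z/10) - 4*z/5 + 10


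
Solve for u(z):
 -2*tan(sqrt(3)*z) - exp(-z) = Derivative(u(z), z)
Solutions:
 u(z) = C1 - sqrt(3)*log(tan(sqrt(3)*z)^2 + 1)/3 + exp(-z)


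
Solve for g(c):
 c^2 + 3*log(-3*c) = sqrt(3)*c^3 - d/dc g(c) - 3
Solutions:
 g(c) = C1 + sqrt(3)*c^4/4 - c^3/3 - 3*c*log(-c) - 3*c*log(3)


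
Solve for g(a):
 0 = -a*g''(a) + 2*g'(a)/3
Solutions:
 g(a) = C1 + C2*a^(5/3)


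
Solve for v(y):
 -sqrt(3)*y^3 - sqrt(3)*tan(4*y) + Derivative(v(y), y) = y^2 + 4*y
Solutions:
 v(y) = C1 + sqrt(3)*y^4/4 + y^3/3 + 2*y^2 - sqrt(3)*log(cos(4*y))/4


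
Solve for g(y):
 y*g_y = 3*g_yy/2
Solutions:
 g(y) = C1 + C2*erfi(sqrt(3)*y/3)


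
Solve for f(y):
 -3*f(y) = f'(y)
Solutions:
 f(y) = C1*exp(-3*y)


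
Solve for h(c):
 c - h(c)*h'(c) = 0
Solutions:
 h(c) = -sqrt(C1 + c^2)
 h(c) = sqrt(C1 + c^2)


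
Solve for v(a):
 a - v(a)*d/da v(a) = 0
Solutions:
 v(a) = -sqrt(C1 + a^2)
 v(a) = sqrt(C1 + a^2)


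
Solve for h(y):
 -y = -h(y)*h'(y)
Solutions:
 h(y) = -sqrt(C1 + y^2)
 h(y) = sqrt(C1 + y^2)


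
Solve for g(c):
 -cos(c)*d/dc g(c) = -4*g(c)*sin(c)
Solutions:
 g(c) = C1/cos(c)^4


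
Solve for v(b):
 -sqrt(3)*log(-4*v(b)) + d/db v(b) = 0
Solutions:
 -sqrt(3)*Integral(1/(log(-_y) + 2*log(2)), (_y, v(b)))/3 = C1 - b


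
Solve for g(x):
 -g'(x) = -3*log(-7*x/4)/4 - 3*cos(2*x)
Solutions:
 g(x) = C1 + 3*x*log(-x)/4 - 3*x*log(2)/2 - 3*x/4 + 3*x*log(7)/4 + 3*sin(2*x)/2


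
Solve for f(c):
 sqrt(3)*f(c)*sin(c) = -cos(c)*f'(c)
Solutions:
 f(c) = C1*cos(c)^(sqrt(3))


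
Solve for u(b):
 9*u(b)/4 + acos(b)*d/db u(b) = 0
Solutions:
 u(b) = C1*exp(-9*Integral(1/acos(b), b)/4)


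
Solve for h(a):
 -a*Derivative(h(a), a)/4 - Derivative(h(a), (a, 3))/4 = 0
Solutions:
 h(a) = C1 + Integral(C2*airyai(-a) + C3*airybi(-a), a)


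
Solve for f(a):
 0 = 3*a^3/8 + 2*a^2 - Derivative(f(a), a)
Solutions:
 f(a) = C1 + 3*a^4/32 + 2*a^3/3


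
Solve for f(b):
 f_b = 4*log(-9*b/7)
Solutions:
 f(b) = C1 + 4*b*log(-b) + 4*b*(-log(7) - 1 + 2*log(3))


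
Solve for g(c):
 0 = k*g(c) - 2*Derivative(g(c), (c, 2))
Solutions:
 g(c) = C1*exp(-sqrt(2)*c*sqrt(k)/2) + C2*exp(sqrt(2)*c*sqrt(k)/2)


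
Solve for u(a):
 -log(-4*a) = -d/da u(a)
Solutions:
 u(a) = C1 + a*log(-a) + a*(-1 + 2*log(2))


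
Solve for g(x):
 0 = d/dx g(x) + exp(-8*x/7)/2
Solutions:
 g(x) = C1 + 7*exp(-8*x/7)/16


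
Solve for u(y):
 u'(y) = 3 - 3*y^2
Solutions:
 u(y) = C1 - y^3 + 3*y


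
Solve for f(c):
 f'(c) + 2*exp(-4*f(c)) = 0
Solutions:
 f(c) = log(-I*(C1 - 8*c)^(1/4))
 f(c) = log(I*(C1 - 8*c)^(1/4))
 f(c) = log(-(C1 - 8*c)^(1/4))
 f(c) = log(C1 - 8*c)/4


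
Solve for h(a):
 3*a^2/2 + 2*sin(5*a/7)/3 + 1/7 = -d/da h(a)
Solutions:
 h(a) = C1 - a^3/2 - a/7 + 14*cos(5*a/7)/15


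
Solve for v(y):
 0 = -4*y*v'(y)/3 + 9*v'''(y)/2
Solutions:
 v(y) = C1 + Integral(C2*airyai(2*y/3) + C3*airybi(2*y/3), y)


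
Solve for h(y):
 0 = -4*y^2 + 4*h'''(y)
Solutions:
 h(y) = C1 + C2*y + C3*y^2 + y^5/60


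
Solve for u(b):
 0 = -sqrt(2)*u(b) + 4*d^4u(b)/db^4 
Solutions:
 u(b) = C1*exp(-2^(5/8)*b/2) + C2*exp(2^(5/8)*b/2) + C3*sin(2^(5/8)*b/2) + C4*cos(2^(5/8)*b/2)


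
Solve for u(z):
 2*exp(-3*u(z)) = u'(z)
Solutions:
 u(z) = log(C1 + 6*z)/3
 u(z) = log((-3^(1/3) - 3^(5/6)*I)*(C1 + 2*z)^(1/3)/2)
 u(z) = log((-3^(1/3) + 3^(5/6)*I)*(C1 + 2*z)^(1/3)/2)


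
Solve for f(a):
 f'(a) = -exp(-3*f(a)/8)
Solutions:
 f(a) = 8*log(C1 - 3*a/8)/3
 f(a) = 8*log((-3^(1/3) - 3^(5/6)*I)*(C1 - a)^(1/3)/4)
 f(a) = 8*log((-3^(1/3) + 3^(5/6)*I)*(C1 - a)^(1/3)/4)


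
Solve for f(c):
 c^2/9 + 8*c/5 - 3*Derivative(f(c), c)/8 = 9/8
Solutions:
 f(c) = C1 + 8*c^3/81 + 32*c^2/15 - 3*c


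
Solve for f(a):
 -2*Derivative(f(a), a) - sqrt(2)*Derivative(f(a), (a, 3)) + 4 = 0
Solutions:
 f(a) = C1 + C2*sin(2^(1/4)*a) + C3*cos(2^(1/4)*a) + 2*a


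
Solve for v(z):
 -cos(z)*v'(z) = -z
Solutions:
 v(z) = C1 + Integral(z/cos(z), z)


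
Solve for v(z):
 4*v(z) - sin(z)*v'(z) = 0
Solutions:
 v(z) = C1*(cos(z)^2 - 2*cos(z) + 1)/(cos(z)^2 + 2*cos(z) + 1)


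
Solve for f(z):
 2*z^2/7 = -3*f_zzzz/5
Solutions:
 f(z) = C1 + C2*z + C3*z^2 + C4*z^3 - z^6/756


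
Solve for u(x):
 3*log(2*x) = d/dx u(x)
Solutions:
 u(x) = C1 + 3*x*log(x) - 3*x + x*log(8)


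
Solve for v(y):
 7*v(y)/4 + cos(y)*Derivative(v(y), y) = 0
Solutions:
 v(y) = C1*(sin(y) - 1)^(7/8)/(sin(y) + 1)^(7/8)


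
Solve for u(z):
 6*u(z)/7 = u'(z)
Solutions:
 u(z) = C1*exp(6*z/7)


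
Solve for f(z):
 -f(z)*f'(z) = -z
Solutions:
 f(z) = -sqrt(C1 + z^2)
 f(z) = sqrt(C1 + z^2)


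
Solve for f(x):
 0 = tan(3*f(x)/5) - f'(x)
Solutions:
 f(x) = -5*asin(C1*exp(3*x/5))/3 + 5*pi/3
 f(x) = 5*asin(C1*exp(3*x/5))/3


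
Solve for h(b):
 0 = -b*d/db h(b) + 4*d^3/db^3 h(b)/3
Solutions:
 h(b) = C1 + Integral(C2*airyai(6^(1/3)*b/2) + C3*airybi(6^(1/3)*b/2), b)


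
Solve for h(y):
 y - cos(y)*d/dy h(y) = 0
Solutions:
 h(y) = C1 + Integral(y/cos(y), y)


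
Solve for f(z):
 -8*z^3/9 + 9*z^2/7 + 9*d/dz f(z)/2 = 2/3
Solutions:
 f(z) = C1 + 4*z^4/81 - 2*z^3/21 + 4*z/27


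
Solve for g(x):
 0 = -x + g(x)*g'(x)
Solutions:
 g(x) = -sqrt(C1 + x^2)
 g(x) = sqrt(C1 + x^2)


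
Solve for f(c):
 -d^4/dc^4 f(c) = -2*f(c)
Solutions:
 f(c) = C1*exp(-2^(1/4)*c) + C2*exp(2^(1/4)*c) + C3*sin(2^(1/4)*c) + C4*cos(2^(1/4)*c)


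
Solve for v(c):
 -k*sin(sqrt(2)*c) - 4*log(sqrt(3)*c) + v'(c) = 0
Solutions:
 v(c) = C1 + 4*c*log(c) - 4*c + 2*c*log(3) - sqrt(2)*k*cos(sqrt(2)*c)/2


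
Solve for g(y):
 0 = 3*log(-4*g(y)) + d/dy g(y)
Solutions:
 Integral(1/(log(-_y) + 2*log(2)), (_y, g(y)))/3 = C1 - y


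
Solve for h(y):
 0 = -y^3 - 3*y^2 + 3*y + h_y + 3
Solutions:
 h(y) = C1 + y^4/4 + y^3 - 3*y^2/2 - 3*y


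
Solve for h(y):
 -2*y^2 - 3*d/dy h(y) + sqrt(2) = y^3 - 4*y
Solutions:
 h(y) = C1 - y^4/12 - 2*y^3/9 + 2*y^2/3 + sqrt(2)*y/3


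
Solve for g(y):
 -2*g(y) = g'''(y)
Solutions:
 g(y) = C3*exp(-2^(1/3)*y) + (C1*sin(2^(1/3)*sqrt(3)*y/2) + C2*cos(2^(1/3)*sqrt(3)*y/2))*exp(2^(1/3)*y/2)


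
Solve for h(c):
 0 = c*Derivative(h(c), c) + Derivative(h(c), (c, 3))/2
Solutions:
 h(c) = C1 + Integral(C2*airyai(-2^(1/3)*c) + C3*airybi(-2^(1/3)*c), c)


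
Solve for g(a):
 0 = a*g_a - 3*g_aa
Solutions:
 g(a) = C1 + C2*erfi(sqrt(6)*a/6)


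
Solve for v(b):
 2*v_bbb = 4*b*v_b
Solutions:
 v(b) = C1 + Integral(C2*airyai(2^(1/3)*b) + C3*airybi(2^(1/3)*b), b)


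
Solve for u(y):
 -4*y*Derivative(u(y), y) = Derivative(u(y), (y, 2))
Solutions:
 u(y) = C1 + C2*erf(sqrt(2)*y)


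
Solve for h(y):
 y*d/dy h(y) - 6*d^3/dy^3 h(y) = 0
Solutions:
 h(y) = C1 + Integral(C2*airyai(6^(2/3)*y/6) + C3*airybi(6^(2/3)*y/6), y)


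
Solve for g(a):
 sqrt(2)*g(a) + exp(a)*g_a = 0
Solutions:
 g(a) = C1*exp(sqrt(2)*exp(-a))


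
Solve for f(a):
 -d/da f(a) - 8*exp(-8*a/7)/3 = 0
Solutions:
 f(a) = C1 + 7*exp(-8*a/7)/3


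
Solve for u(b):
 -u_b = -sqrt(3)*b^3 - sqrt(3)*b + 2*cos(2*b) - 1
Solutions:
 u(b) = C1 + sqrt(3)*b^4/4 + sqrt(3)*b^2/2 + b - sin(2*b)


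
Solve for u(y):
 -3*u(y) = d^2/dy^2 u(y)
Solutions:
 u(y) = C1*sin(sqrt(3)*y) + C2*cos(sqrt(3)*y)


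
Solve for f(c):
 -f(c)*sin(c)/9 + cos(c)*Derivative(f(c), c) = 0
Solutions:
 f(c) = C1/cos(c)^(1/9)


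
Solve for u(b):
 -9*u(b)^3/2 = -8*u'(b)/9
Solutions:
 u(b) = -2*sqrt(2)*sqrt(-1/(C1 + 81*b))
 u(b) = 2*sqrt(2)*sqrt(-1/(C1 + 81*b))


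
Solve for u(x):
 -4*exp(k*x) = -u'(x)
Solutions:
 u(x) = C1 + 4*exp(k*x)/k


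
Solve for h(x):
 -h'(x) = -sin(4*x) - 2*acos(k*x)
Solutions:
 h(x) = C1 + 2*Piecewise((x*acos(k*x) - sqrt(-k^2*x^2 + 1)/k, Ne(k, 0)), (pi*x/2, True)) - cos(4*x)/4


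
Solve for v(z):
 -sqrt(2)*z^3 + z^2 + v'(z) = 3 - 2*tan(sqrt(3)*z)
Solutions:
 v(z) = C1 + sqrt(2)*z^4/4 - z^3/3 + 3*z + 2*sqrt(3)*log(cos(sqrt(3)*z))/3


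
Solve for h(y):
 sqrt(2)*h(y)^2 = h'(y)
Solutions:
 h(y) = -1/(C1 + sqrt(2)*y)


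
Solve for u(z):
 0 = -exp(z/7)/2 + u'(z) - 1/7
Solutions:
 u(z) = C1 + z/7 + 7*exp(z/7)/2


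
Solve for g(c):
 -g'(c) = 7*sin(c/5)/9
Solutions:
 g(c) = C1 + 35*cos(c/5)/9


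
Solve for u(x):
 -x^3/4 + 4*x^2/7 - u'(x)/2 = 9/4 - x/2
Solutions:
 u(x) = C1 - x^4/8 + 8*x^3/21 + x^2/2 - 9*x/2


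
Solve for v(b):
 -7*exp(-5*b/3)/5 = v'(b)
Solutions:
 v(b) = C1 + 21*exp(-5*b/3)/25


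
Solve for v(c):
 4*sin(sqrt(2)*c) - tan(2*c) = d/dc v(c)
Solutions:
 v(c) = C1 + log(cos(2*c))/2 - 2*sqrt(2)*cos(sqrt(2)*c)


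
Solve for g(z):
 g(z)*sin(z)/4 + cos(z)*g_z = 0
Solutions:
 g(z) = C1*cos(z)^(1/4)


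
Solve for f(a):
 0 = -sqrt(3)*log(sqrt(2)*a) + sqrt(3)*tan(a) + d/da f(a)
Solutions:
 f(a) = C1 + sqrt(3)*a*(log(a) - 1) + sqrt(3)*a*log(2)/2 + sqrt(3)*log(cos(a))


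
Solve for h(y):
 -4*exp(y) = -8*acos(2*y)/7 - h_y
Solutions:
 h(y) = C1 - 8*y*acos(2*y)/7 + 4*sqrt(1 - 4*y^2)/7 + 4*exp(y)


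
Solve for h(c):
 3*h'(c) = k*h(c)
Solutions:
 h(c) = C1*exp(c*k/3)


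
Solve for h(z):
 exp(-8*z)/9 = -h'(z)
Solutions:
 h(z) = C1 + exp(-8*z)/72


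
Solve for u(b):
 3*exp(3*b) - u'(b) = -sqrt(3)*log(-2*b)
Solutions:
 u(b) = C1 + sqrt(3)*b*log(-b) + sqrt(3)*b*(-1 + log(2)) + exp(3*b)


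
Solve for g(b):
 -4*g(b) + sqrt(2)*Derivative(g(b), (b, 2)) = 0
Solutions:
 g(b) = C1*exp(-2^(3/4)*b) + C2*exp(2^(3/4)*b)


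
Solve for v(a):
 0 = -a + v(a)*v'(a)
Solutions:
 v(a) = -sqrt(C1 + a^2)
 v(a) = sqrt(C1 + a^2)


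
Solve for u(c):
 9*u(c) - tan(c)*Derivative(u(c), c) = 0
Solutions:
 u(c) = C1*sin(c)^9


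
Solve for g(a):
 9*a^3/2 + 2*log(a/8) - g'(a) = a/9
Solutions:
 g(a) = C1 + 9*a^4/8 - a^2/18 + 2*a*log(a) - a*log(64) - 2*a


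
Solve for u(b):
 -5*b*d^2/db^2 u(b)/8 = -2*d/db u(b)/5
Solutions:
 u(b) = C1 + C2*b^(41/25)


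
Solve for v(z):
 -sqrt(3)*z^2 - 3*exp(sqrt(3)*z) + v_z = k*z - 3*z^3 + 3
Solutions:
 v(z) = C1 + k*z^2/2 - 3*z^4/4 + sqrt(3)*z^3/3 + 3*z + sqrt(3)*exp(sqrt(3)*z)


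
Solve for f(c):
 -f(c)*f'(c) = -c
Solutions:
 f(c) = -sqrt(C1 + c^2)
 f(c) = sqrt(C1 + c^2)


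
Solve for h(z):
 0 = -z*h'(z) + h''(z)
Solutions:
 h(z) = C1 + C2*erfi(sqrt(2)*z/2)


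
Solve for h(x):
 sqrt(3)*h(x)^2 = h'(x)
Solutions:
 h(x) = -1/(C1 + sqrt(3)*x)


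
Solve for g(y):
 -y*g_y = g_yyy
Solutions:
 g(y) = C1 + Integral(C2*airyai(-y) + C3*airybi(-y), y)


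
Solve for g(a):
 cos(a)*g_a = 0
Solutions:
 g(a) = C1


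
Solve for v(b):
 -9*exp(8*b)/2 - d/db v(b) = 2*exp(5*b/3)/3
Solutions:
 v(b) = C1 - 2*exp(5*b/3)/5 - 9*exp(8*b)/16


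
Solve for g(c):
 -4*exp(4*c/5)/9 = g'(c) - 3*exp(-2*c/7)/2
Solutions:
 g(c) = C1 - 5*exp(4*c/5)/9 - 21*exp(-2*c/7)/4


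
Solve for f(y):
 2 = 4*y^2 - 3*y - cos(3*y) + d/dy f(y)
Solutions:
 f(y) = C1 - 4*y^3/3 + 3*y^2/2 + 2*y + sin(3*y)/3


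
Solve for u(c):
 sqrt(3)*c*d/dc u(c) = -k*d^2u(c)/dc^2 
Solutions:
 u(c) = C1 + C2*sqrt(k)*erf(sqrt(2)*3^(1/4)*c*sqrt(1/k)/2)


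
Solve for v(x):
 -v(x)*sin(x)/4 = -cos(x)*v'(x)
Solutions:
 v(x) = C1/cos(x)^(1/4)


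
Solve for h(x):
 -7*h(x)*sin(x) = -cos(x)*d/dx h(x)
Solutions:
 h(x) = C1/cos(x)^7


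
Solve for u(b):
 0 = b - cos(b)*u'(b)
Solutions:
 u(b) = C1 + Integral(b/cos(b), b)


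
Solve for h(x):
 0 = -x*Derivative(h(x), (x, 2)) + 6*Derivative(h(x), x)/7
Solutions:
 h(x) = C1 + C2*x^(13/7)


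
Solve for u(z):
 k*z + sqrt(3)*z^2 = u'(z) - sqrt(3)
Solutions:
 u(z) = C1 + k*z^2/2 + sqrt(3)*z^3/3 + sqrt(3)*z


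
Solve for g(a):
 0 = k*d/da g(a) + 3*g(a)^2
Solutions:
 g(a) = k/(C1*k + 3*a)


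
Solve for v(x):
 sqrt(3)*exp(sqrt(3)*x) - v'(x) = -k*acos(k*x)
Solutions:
 v(x) = C1 + k*Piecewise((x*acos(k*x) - sqrt(-k^2*x^2 + 1)/k, Ne(k, 0)), (pi*x/2, True)) + exp(sqrt(3)*x)


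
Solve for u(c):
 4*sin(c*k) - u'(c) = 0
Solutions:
 u(c) = C1 - 4*cos(c*k)/k


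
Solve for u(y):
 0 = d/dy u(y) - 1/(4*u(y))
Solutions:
 u(y) = -sqrt(C1 + 2*y)/2
 u(y) = sqrt(C1 + 2*y)/2


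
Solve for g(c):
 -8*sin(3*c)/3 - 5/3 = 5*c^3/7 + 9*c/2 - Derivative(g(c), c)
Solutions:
 g(c) = C1 + 5*c^4/28 + 9*c^2/4 + 5*c/3 - 8*cos(3*c)/9


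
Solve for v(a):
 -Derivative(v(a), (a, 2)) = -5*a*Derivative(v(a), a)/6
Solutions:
 v(a) = C1 + C2*erfi(sqrt(15)*a/6)


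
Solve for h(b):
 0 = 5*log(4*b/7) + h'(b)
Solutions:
 h(b) = C1 - 5*b*log(b) + b*log(16807/1024) + 5*b


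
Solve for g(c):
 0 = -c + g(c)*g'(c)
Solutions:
 g(c) = -sqrt(C1 + c^2)
 g(c) = sqrt(C1 + c^2)


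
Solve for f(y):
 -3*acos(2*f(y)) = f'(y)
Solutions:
 Integral(1/acos(2*_y), (_y, f(y))) = C1 - 3*y


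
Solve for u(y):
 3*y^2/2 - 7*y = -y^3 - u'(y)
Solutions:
 u(y) = C1 - y^4/4 - y^3/2 + 7*y^2/2


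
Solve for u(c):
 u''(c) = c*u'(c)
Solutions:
 u(c) = C1 + C2*erfi(sqrt(2)*c/2)


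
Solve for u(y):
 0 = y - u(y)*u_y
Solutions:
 u(y) = -sqrt(C1 + y^2)
 u(y) = sqrt(C1 + y^2)


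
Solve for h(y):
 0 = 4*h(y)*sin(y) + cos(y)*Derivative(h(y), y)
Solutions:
 h(y) = C1*cos(y)^4


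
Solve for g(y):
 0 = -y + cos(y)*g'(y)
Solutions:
 g(y) = C1 + Integral(y/cos(y), y)


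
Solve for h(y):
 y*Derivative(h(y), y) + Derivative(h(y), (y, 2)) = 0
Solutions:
 h(y) = C1 + C2*erf(sqrt(2)*y/2)


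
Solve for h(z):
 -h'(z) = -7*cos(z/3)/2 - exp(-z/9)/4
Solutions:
 h(z) = C1 + 21*sin(z/3)/2 - 9*exp(-z/9)/4


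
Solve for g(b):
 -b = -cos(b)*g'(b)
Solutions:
 g(b) = C1 + Integral(b/cos(b), b)


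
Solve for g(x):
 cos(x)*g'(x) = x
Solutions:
 g(x) = C1 + Integral(x/cos(x), x)


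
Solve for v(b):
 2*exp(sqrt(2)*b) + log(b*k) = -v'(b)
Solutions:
 v(b) = C1 - b*log(b*k) + b - sqrt(2)*exp(sqrt(2)*b)


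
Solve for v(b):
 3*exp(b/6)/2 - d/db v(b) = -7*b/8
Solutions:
 v(b) = C1 + 7*b^2/16 + 9*exp(b/6)


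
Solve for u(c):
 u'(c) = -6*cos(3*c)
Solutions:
 u(c) = C1 - 2*sin(3*c)


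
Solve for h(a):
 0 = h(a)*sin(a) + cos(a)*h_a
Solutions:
 h(a) = C1*cos(a)


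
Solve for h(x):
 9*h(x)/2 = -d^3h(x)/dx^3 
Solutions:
 h(x) = C3*exp(-6^(2/3)*x/2) + (C1*sin(3*2^(2/3)*3^(1/6)*x/4) + C2*cos(3*2^(2/3)*3^(1/6)*x/4))*exp(6^(2/3)*x/4)


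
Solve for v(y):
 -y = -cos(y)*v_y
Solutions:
 v(y) = C1 + Integral(y/cos(y), y)


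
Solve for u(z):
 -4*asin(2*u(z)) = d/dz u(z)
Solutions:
 Integral(1/asin(2*_y), (_y, u(z))) = C1 - 4*z


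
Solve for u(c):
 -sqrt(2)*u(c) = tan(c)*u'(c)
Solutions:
 u(c) = C1/sin(c)^(sqrt(2))


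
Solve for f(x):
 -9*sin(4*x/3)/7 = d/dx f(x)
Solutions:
 f(x) = C1 + 27*cos(4*x/3)/28


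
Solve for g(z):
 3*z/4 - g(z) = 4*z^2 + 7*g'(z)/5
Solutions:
 g(z) = C1*exp(-5*z/7) - 4*z^2 + 239*z/20 - 1673/100


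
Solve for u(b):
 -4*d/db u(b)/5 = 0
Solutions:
 u(b) = C1


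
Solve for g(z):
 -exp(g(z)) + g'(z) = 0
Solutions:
 g(z) = log(-1/(C1 + z))


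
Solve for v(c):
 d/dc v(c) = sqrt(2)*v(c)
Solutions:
 v(c) = C1*exp(sqrt(2)*c)


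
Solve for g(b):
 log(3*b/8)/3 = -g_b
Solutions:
 g(b) = C1 - b*log(b)/3 - b*log(3)/3 + b/3 + b*log(2)


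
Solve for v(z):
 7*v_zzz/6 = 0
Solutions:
 v(z) = C1 + C2*z + C3*z^2


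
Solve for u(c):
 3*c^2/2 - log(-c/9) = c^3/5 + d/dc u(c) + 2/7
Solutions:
 u(c) = C1 - c^4/20 + c^3/2 - c*log(-c) + c*(5/7 + 2*log(3))


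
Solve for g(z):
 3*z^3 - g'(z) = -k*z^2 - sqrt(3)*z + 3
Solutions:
 g(z) = C1 + k*z^3/3 + 3*z^4/4 + sqrt(3)*z^2/2 - 3*z


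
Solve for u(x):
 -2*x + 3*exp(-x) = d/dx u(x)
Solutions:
 u(x) = C1 - x^2 - 3*exp(-x)


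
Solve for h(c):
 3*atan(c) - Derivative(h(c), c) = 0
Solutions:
 h(c) = C1 + 3*c*atan(c) - 3*log(c^2 + 1)/2


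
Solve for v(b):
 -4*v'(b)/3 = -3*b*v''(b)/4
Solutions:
 v(b) = C1 + C2*b^(25/9)


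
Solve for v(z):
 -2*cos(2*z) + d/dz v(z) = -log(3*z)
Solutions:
 v(z) = C1 - z*log(z) - z*log(3) + z + sin(2*z)


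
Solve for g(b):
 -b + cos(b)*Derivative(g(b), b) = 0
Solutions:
 g(b) = C1 + Integral(b/cos(b), b)


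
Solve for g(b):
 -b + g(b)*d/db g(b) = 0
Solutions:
 g(b) = -sqrt(C1 + b^2)
 g(b) = sqrt(C1 + b^2)


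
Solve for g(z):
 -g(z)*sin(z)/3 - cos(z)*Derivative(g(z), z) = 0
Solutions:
 g(z) = C1*cos(z)^(1/3)


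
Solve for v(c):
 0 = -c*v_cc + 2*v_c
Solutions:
 v(c) = C1 + C2*c^3


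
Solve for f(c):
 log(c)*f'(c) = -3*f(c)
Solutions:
 f(c) = C1*exp(-3*li(c))


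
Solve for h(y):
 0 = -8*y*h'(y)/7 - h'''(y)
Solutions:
 h(y) = C1 + Integral(C2*airyai(-2*7^(2/3)*y/7) + C3*airybi(-2*7^(2/3)*y/7), y)


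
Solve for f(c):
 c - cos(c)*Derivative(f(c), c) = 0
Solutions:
 f(c) = C1 + Integral(c/cos(c), c)


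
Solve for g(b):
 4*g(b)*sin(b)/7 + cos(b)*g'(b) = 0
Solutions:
 g(b) = C1*cos(b)^(4/7)


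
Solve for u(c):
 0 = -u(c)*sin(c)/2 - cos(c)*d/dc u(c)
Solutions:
 u(c) = C1*sqrt(cos(c))


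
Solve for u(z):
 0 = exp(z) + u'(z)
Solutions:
 u(z) = C1 - exp(z)


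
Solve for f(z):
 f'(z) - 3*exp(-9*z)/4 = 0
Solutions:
 f(z) = C1 - exp(-9*z)/12


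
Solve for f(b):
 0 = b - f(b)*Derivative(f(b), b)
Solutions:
 f(b) = -sqrt(C1 + b^2)
 f(b) = sqrt(C1 + b^2)


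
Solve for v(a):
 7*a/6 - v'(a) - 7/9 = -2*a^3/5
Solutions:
 v(a) = C1 + a^4/10 + 7*a^2/12 - 7*a/9


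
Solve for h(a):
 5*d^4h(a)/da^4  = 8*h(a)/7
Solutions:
 h(a) = C1*exp(-70^(3/4)*a/35) + C2*exp(70^(3/4)*a/35) + C3*sin(70^(3/4)*a/35) + C4*cos(70^(3/4)*a/35)


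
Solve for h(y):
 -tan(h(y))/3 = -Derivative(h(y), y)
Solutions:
 h(y) = pi - asin(C1*exp(y/3))
 h(y) = asin(C1*exp(y/3))


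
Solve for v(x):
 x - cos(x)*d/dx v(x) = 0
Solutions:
 v(x) = C1 + Integral(x/cos(x), x)


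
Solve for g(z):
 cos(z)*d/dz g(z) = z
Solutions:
 g(z) = C1 + Integral(z/cos(z), z)


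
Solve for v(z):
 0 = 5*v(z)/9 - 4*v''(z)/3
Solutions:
 v(z) = C1*exp(-sqrt(15)*z/6) + C2*exp(sqrt(15)*z/6)


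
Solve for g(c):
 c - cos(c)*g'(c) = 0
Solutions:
 g(c) = C1 + Integral(c/cos(c), c)


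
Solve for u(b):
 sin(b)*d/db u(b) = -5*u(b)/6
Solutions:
 u(b) = C1*(cos(b) + 1)^(5/12)/(cos(b) - 1)^(5/12)


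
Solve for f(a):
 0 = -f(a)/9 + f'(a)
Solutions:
 f(a) = C1*exp(a/9)


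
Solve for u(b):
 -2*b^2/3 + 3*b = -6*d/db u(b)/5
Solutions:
 u(b) = C1 + 5*b^3/27 - 5*b^2/4


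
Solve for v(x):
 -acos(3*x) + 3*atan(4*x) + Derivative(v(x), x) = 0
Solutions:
 v(x) = C1 + x*acos(3*x) - 3*x*atan(4*x) - sqrt(1 - 9*x^2)/3 + 3*log(16*x^2 + 1)/8


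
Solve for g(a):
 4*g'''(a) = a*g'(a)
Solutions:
 g(a) = C1 + Integral(C2*airyai(2^(1/3)*a/2) + C3*airybi(2^(1/3)*a/2), a)


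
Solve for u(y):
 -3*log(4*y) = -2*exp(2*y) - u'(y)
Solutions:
 u(y) = C1 + 3*y*log(y) + 3*y*(-1 + 2*log(2)) - exp(2*y)


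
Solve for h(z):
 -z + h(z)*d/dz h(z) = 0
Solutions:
 h(z) = -sqrt(C1 + z^2)
 h(z) = sqrt(C1 + z^2)


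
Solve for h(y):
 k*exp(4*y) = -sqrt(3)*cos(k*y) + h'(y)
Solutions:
 h(y) = C1 + k*exp(4*y)/4 + sqrt(3)*sin(k*y)/k


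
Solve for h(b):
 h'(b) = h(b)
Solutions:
 h(b) = C1*exp(b)


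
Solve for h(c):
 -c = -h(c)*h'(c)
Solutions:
 h(c) = -sqrt(C1 + c^2)
 h(c) = sqrt(C1 + c^2)


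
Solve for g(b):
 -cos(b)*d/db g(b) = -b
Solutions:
 g(b) = C1 + Integral(b/cos(b), b)


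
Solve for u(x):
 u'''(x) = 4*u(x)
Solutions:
 u(x) = C3*exp(2^(2/3)*x) + (C1*sin(2^(2/3)*sqrt(3)*x/2) + C2*cos(2^(2/3)*sqrt(3)*x/2))*exp(-2^(2/3)*x/2)


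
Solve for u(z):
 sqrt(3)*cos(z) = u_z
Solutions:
 u(z) = C1 + sqrt(3)*sin(z)


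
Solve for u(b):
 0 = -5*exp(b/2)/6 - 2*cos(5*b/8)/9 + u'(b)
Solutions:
 u(b) = C1 + 5*exp(b/2)/3 + 16*sin(5*b/8)/45


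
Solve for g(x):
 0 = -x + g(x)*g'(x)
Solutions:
 g(x) = -sqrt(C1 + x^2)
 g(x) = sqrt(C1 + x^2)


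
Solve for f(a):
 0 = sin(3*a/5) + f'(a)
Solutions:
 f(a) = C1 + 5*cos(3*a/5)/3


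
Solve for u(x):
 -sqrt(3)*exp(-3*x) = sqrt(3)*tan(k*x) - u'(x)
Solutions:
 u(x) = C1 + sqrt(3)*Piecewise((-exp(-3*x)/3 + log(tan(k*x)^2 + 1)/(2*k), Ne(k, 0)), (-exp(-3*x)/3, True))


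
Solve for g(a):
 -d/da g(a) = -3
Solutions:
 g(a) = C1 + 3*a


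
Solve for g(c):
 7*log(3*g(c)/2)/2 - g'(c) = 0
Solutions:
 2*Integral(1/(-log(_y) - log(3) + log(2)), (_y, g(c)))/7 = C1 - c


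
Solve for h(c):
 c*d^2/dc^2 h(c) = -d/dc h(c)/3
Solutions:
 h(c) = C1 + C2*c^(2/3)


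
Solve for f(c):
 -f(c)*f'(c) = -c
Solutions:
 f(c) = -sqrt(C1 + c^2)
 f(c) = sqrt(C1 + c^2)


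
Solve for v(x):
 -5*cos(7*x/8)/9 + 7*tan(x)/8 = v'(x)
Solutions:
 v(x) = C1 - 7*log(cos(x))/8 - 40*sin(7*x/8)/63


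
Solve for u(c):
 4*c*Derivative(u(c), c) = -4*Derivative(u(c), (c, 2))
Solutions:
 u(c) = C1 + C2*erf(sqrt(2)*c/2)


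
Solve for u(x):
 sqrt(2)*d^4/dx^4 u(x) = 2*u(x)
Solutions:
 u(x) = C1*exp(-2^(1/8)*x) + C2*exp(2^(1/8)*x) + C3*sin(2^(1/8)*x) + C4*cos(2^(1/8)*x)


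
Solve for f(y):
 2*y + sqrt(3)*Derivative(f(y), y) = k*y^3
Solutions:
 f(y) = C1 + sqrt(3)*k*y^4/12 - sqrt(3)*y^2/3


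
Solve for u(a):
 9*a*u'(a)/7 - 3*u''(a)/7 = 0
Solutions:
 u(a) = C1 + C2*erfi(sqrt(6)*a/2)


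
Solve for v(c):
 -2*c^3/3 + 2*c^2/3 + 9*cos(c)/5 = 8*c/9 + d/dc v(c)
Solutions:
 v(c) = C1 - c^4/6 + 2*c^3/9 - 4*c^2/9 + 9*sin(c)/5


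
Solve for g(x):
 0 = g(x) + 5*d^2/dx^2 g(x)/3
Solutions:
 g(x) = C1*sin(sqrt(15)*x/5) + C2*cos(sqrt(15)*x/5)


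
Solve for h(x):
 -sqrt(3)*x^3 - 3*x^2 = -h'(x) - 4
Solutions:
 h(x) = C1 + sqrt(3)*x^4/4 + x^3 - 4*x


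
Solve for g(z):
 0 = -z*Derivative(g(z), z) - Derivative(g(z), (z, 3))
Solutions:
 g(z) = C1 + Integral(C2*airyai(-z) + C3*airybi(-z), z)


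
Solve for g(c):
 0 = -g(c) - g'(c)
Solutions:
 g(c) = C1*exp(-c)


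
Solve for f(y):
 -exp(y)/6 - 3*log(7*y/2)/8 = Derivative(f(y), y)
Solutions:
 f(y) = C1 - 3*y*log(y)/8 + 3*y*(-log(7) + log(2) + 1)/8 - exp(y)/6


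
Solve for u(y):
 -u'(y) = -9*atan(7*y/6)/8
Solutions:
 u(y) = C1 + 9*y*atan(7*y/6)/8 - 27*log(49*y^2 + 36)/56


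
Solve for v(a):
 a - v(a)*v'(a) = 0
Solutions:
 v(a) = -sqrt(C1 + a^2)
 v(a) = sqrt(C1 + a^2)


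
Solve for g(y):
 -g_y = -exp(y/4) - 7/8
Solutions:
 g(y) = C1 + 7*y/8 + 4*exp(y/4)


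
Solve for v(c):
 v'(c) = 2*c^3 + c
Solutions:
 v(c) = C1 + c^4/2 + c^2/2


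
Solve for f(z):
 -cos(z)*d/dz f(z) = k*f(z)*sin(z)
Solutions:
 f(z) = C1*exp(k*log(cos(z)))


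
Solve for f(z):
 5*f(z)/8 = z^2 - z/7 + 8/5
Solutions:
 f(z) = 8*z^2/5 - 8*z/35 + 64/25


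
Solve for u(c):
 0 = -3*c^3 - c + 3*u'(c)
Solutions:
 u(c) = C1 + c^4/4 + c^2/6


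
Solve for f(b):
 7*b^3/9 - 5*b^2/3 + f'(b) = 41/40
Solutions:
 f(b) = C1 - 7*b^4/36 + 5*b^3/9 + 41*b/40


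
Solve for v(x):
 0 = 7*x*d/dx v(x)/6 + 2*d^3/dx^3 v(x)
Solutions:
 v(x) = C1 + Integral(C2*airyai(-126^(1/3)*x/6) + C3*airybi(-126^(1/3)*x/6), x)


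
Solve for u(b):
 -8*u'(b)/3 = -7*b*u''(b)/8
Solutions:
 u(b) = C1 + C2*b^(85/21)


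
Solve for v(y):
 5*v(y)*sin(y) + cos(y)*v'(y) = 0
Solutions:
 v(y) = C1*cos(y)^5


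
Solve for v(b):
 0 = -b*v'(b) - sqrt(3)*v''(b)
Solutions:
 v(b) = C1 + C2*erf(sqrt(2)*3^(3/4)*b/6)


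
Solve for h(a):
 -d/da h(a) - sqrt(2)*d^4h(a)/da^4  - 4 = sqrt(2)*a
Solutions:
 h(a) = C1 + C4*exp(-2^(5/6)*a/2) - sqrt(2)*a^2/2 - 4*a + (C2*sin(2^(5/6)*sqrt(3)*a/4) + C3*cos(2^(5/6)*sqrt(3)*a/4))*exp(2^(5/6)*a/4)


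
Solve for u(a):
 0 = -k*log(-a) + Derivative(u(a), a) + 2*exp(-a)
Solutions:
 u(a) = C1 + a*k*log(-a) - a*k + 2*exp(-a)


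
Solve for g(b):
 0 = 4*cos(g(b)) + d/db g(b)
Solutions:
 g(b) = pi - asin((C1 + exp(8*b))/(C1 - exp(8*b)))
 g(b) = asin((C1 + exp(8*b))/(C1 - exp(8*b)))


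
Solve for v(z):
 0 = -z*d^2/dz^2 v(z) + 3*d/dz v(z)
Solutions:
 v(z) = C1 + C2*z^4


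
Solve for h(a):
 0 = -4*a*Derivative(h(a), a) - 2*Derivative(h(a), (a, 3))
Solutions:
 h(a) = C1 + Integral(C2*airyai(-2^(1/3)*a) + C3*airybi(-2^(1/3)*a), a)


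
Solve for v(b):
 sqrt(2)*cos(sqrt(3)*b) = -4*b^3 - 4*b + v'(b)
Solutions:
 v(b) = C1 + b^4 + 2*b^2 + sqrt(6)*sin(sqrt(3)*b)/3


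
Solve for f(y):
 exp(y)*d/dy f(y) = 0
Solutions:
 f(y) = C1


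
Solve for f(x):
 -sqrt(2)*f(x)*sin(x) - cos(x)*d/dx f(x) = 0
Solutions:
 f(x) = C1*cos(x)^(sqrt(2))


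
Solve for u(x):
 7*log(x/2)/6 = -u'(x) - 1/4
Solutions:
 u(x) = C1 - 7*x*log(x)/6 + 7*x*log(2)/6 + 11*x/12


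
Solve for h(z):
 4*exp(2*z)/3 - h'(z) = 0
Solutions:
 h(z) = C1 + 2*exp(2*z)/3


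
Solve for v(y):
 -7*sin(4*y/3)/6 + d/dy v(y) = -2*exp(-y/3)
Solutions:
 v(y) = C1 - 7*cos(4*y/3)/8 + 6*exp(-y/3)


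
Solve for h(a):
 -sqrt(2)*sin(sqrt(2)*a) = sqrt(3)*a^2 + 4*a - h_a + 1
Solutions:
 h(a) = C1 + sqrt(3)*a^3/3 + 2*a^2 + a - cos(sqrt(2)*a)


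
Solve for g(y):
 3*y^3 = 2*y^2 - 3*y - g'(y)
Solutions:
 g(y) = C1 - 3*y^4/4 + 2*y^3/3 - 3*y^2/2


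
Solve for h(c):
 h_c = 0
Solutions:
 h(c) = C1


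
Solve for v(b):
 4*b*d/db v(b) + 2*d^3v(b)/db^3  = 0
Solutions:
 v(b) = C1 + Integral(C2*airyai(-2^(1/3)*b) + C3*airybi(-2^(1/3)*b), b)


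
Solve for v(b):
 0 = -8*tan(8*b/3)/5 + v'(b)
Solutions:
 v(b) = C1 - 3*log(cos(8*b/3))/5


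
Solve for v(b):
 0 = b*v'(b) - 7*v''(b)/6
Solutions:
 v(b) = C1 + C2*erfi(sqrt(21)*b/7)


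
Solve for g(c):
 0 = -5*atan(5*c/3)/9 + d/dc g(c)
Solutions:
 g(c) = C1 + 5*c*atan(5*c/3)/9 - log(25*c^2 + 9)/6


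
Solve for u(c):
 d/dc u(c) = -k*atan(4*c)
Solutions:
 u(c) = C1 - k*(c*atan(4*c) - log(16*c^2 + 1)/8)


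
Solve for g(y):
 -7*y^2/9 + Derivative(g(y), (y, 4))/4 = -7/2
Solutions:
 g(y) = C1 + C2*y + C3*y^2 + C4*y^3 + 7*y^6/810 - 7*y^4/12


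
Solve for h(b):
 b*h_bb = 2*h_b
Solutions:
 h(b) = C1 + C2*b^3


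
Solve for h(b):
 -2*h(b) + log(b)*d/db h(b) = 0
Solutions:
 h(b) = C1*exp(2*li(b))


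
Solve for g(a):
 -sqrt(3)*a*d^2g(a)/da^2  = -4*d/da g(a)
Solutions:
 g(a) = C1 + C2*a^(1 + 4*sqrt(3)/3)


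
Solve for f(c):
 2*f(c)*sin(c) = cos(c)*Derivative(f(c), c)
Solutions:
 f(c) = C1/cos(c)^2


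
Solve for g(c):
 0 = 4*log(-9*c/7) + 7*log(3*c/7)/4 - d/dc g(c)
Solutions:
 g(c) = C1 + 23*c*log(c)/4 + c*(-23*log(7)/4 - 23/4 + 39*log(3)/4 + 4*I*pi)


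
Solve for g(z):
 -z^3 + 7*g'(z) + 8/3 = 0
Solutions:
 g(z) = C1 + z^4/28 - 8*z/21


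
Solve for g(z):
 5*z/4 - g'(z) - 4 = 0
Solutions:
 g(z) = C1 + 5*z^2/8 - 4*z


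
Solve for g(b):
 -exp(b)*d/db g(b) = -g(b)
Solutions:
 g(b) = C1*exp(-exp(-b))


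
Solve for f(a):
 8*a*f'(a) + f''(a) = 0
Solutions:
 f(a) = C1 + C2*erf(2*a)


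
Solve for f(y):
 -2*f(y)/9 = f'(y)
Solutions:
 f(y) = C1*exp(-2*y/9)


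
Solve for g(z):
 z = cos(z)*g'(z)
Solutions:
 g(z) = C1 + Integral(z/cos(z), z)


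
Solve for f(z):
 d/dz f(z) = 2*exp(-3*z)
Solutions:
 f(z) = C1 - 2*exp(-3*z)/3


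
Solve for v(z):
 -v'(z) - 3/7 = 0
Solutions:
 v(z) = C1 - 3*z/7


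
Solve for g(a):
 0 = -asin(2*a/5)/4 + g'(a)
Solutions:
 g(a) = C1 + a*asin(2*a/5)/4 + sqrt(25 - 4*a^2)/8


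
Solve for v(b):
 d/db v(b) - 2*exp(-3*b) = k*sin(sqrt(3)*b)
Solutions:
 v(b) = C1 - sqrt(3)*k*cos(sqrt(3)*b)/3 - 2*exp(-3*b)/3


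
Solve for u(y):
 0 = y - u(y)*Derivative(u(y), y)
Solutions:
 u(y) = -sqrt(C1 + y^2)
 u(y) = sqrt(C1 + y^2)


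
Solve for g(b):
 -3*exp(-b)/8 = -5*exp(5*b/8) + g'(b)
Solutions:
 g(b) = C1 + 8*exp(5*b/8) + 3*exp(-b)/8


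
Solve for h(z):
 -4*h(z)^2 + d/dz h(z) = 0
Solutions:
 h(z) = -1/(C1 + 4*z)


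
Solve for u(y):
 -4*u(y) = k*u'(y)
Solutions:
 u(y) = C1*exp(-4*y/k)


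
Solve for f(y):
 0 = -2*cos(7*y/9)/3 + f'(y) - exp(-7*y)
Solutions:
 f(y) = C1 + 6*sin(7*y/9)/7 - exp(-7*y)/7


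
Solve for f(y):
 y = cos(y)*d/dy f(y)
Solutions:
 f(y) = C1 + Integral(y/cos(y), y)


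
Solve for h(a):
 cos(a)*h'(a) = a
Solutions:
 h(a) = C1 + Integral(a/cos(a), a)


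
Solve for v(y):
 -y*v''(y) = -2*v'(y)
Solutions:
 v(y) = C1 + C2*y^3


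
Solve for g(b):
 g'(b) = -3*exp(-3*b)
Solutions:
 g(b) = C1 + exp(-3*b)


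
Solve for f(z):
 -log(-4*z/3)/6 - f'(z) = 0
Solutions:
 f(z) = C1 - z*log(-z)/6 + z*(-2*log(2) + 1 + log(3))/6


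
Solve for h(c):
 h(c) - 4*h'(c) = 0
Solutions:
 h(c) = C1*exp(c/4)


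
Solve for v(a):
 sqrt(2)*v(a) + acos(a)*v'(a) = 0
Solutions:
 v(a) = C1*exp(-sqrt(2)*Integral(1/acos(a), a))


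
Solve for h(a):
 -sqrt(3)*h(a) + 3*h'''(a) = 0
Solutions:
 h(a) = C3*exp(3^(5/6)*a/3) + (C1*sin(3^(1/3)*a/2) + C2*cos(3^(1/3)*a/2))*exp(-3^(5/6)*a/6)
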